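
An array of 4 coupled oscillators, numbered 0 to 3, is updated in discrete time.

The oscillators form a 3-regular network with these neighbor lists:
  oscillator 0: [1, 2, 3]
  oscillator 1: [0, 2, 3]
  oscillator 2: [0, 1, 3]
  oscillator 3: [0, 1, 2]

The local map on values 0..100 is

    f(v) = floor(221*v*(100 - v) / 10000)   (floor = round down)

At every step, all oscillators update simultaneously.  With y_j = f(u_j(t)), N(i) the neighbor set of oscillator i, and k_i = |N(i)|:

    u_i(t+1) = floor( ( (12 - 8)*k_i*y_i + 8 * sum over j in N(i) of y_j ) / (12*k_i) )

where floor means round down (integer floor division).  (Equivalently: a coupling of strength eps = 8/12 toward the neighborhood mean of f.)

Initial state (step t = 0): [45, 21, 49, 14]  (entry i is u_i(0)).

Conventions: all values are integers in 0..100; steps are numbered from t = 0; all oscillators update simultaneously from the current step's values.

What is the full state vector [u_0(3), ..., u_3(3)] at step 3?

Answer: [55, 55, 55, 55]

Derivation:
t=0: [45, 21, 49, 14]
t=1: [44, 42, 44, 40]
t=2: [53, 53, 53, 53]
t=3: [55, 55, 55, 55]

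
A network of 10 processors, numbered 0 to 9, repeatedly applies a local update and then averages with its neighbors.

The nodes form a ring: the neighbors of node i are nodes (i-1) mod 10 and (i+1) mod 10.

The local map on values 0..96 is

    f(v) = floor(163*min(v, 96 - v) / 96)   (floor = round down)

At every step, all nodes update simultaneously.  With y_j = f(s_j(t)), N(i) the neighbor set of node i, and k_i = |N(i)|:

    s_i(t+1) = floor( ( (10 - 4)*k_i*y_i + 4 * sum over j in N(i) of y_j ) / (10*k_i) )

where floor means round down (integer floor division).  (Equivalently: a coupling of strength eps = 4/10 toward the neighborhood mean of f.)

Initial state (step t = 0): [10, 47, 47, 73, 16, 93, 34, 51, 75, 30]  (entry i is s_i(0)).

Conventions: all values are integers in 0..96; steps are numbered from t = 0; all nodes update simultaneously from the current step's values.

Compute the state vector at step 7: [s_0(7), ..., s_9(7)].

Simulating step by step:
t=0: [10, 47, 47, 73, 16, 93, 34, 51, 75, 30]
t=1: [35, 66, 71, 44, 25, 19, 50, 64, 46, 40]
t=2: [58, 50, 50, 61, 46, 43, 64, 63, 71, 67]
t=3: [63, 75, 74, 66, 73, 70, 58, 52, 46, 50]
t=4: [56, 39, 39, 45, 42, 47, 62, 72, 77, 73]
t=5: [61, 66, 68, 73, 73, 73, 58, 41, 35, 43]
t=6: [60, 51, 46, 40, 39, 44, 60, 66, 63, 67]
t=7: [61, 73, 75, 69, 67, 69, 61, 53, 53, 52]

Answer: [61, 73, 75, 69, 67, 69, 61, 53, 53, 52]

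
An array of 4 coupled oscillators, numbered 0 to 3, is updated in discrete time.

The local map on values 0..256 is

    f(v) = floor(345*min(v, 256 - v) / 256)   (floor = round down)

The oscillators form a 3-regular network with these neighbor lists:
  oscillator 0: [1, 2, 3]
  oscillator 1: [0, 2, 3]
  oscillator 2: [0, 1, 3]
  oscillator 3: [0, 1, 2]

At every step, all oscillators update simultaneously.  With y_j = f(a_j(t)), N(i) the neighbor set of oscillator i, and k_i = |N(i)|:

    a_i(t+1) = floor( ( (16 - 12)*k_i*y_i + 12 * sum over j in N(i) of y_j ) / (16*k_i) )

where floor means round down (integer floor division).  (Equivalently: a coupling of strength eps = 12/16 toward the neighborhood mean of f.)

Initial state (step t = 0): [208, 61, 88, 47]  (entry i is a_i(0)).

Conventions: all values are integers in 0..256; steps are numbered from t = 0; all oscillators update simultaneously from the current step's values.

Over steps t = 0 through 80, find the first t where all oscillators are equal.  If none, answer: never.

Simulating step by step:
t=0: [208, 61, 88, 47]  (not all equal)
t=1: [81, 81, 81, 81]  (all equal)

Answer: 1
Key observation: Synchronization is absorbing here: once all oscillators are equal they stay equal, and step 1 is the first all-equal step.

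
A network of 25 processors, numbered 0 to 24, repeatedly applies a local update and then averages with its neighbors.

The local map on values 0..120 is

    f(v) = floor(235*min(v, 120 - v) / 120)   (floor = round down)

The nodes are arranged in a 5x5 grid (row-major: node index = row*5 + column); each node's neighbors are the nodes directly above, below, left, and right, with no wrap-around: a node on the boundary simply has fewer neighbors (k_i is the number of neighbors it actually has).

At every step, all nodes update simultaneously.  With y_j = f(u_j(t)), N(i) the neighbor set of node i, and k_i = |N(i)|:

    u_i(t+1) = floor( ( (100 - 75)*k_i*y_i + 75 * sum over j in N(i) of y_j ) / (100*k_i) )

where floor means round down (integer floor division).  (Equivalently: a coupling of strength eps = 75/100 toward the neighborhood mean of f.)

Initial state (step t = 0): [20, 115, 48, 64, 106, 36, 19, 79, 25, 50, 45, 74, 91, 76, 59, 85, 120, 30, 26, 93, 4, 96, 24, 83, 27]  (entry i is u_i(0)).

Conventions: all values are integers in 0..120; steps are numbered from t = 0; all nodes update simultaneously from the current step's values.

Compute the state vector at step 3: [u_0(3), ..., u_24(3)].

Answer: [53, 47, 55, 56, 73, 45, 45, 44, 62, 64, 53, 48, 48, 51, 62, 72, 60, 51, 40, 41, 77, 76, 48, 35, 28]

Derivation:
t=0: [20, 115, 48, 64, 106, 36, 19, 79, 25, 50, 45, 74, 91, 76, 59, 85, 120, 30, 26, 93, 4, 96, 24, 83, 27]
t=1: [39, 44, 73, 69, 84, 58, 55, 64, 81, 71, 79, 56, 72, 71, 87, 40, 49, 43, 62, 67, 44, 25, 56, 55, 59]
t=2: [93, 90, 96, 84, 90, 94, 104, 96, 93, 76, 95, 97, 97, 88, 89, 84, 83, 98, 101, 98, 68, 84, 87, 111, 107]
t=3: [53, 47, 55, 56, 73, 45, 45, 44, 62, 64, 53, 48, 48, 51, 62, 72, 60, 51, 40, 41, 77, 76, 48, 35, 28]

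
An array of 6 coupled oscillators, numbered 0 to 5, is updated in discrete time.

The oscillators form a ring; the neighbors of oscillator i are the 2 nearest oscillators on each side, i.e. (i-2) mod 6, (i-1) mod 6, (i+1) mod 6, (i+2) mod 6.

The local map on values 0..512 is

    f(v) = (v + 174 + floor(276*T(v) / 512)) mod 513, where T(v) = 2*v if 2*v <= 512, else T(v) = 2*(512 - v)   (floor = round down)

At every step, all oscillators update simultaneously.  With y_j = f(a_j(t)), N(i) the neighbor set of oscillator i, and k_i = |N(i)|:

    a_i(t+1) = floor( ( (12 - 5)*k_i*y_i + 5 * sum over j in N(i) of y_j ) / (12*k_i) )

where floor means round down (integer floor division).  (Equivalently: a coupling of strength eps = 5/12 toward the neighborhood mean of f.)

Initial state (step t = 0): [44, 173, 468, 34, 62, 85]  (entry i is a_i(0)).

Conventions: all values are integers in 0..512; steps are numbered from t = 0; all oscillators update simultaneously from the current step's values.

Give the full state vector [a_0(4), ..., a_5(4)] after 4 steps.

Simulating step by step:
t=0: [44, 173, 468, 34, 62, 85]
t=1: [242, 119, 189, 230, 283, 290]
t=2: [184, 302, 125, 169, 167, 205]
t=3: [99, 170, 278, 81, 64, 77]
t=4: [309, 137, 219, 287, 308, 303]

Answer: [309, 137, 219, 287, 308, 303]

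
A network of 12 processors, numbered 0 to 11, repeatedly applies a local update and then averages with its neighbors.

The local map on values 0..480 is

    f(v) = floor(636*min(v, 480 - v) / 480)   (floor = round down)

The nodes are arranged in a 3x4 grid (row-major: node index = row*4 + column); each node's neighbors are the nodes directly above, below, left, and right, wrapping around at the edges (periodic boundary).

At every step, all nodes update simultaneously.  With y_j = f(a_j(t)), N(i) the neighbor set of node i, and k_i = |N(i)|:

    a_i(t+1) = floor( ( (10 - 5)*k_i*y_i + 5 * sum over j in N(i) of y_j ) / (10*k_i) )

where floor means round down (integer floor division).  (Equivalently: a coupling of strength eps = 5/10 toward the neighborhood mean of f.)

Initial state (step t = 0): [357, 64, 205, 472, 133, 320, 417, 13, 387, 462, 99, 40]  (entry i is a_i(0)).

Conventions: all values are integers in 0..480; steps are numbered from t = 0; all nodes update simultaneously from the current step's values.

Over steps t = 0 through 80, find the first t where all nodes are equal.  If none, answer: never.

Simulating step by step:
t=0: [357, 64, 205, 472, 133, 320, 417, 13, 387, 462, 99, 40]  (not all equal)
t=1: [130, 125, 174, 67, 152, 151, 120, 48, 113, 80, 119, 61]  (not all equal)
t=2: [161, 171, 186, 112, 173, 178, 160, 97, 144, 136, 150, 97]  (not all equal)
t=3: [205, 222, 221, 163, 210, 223, 206, 153, 188, 196, 194, 147]  (not all equal)
t=4: [265, 286, 275, 227, 266, 285, 266, 220, 249, 266, 255, 212]  (not all equal)
t=5: [285, 265, 277, 290, 283, 267, 281, 288, 294, 281, 288, 289]  (not all equal)
t=6: [259, 275, 265, 254, 260, 274, 263, 255, 252, 264, 257, 252]  (not all equal)
t=7: [291, 277, 286, 296, 291, 277, 287, 296, 297, 285, 292, 300]  (not all equal)
t=8: [250, 263, 255, 245, 250, 262, 254, 244, 245, 257, 250, 241]  (not all equal)
t=9: [303, 291, 299, 309, 303, 292, 299, 309, 307, 296, 303, 312]  (not all equal)
t=10: [234, 245, 238, 228, 234, 245, 238, 228, 231, 241, 234, 225]  (not all equal)
t=11: [308, 312, 312, 304, 308, 312, 312, 304, 307, 312, 310, 301]  (not all equal)
t=12: [227, 222, 223, 231, 227, 222, 223, 231, 228, 223, 225, 233]  (not all equal)
t=13: [300, 295, 296, 304, 300, 295, 296, 304, 301, 296, 298, 305]  (not all equal)
t=14: [238, 243, 241, 234, 238, 243, 241, 234, 237, 242, 240, 233]  (not all equal)
t=15: [314, 314, 315, 311, 314, 314, 315, 311, 313, 315, 315, 310]  (not all equal)
t=16: [219, 218, 218, 222, 219, 218, 218, 222, 220, 218, 218, 223]  (not all equal)
t=17: [290, 288, 288, 292, 290, 288, 288, 292, 290, 288, 288, 293]  (not all equal)
t=18: [251, 253, 253, 249, 251, 253, 253, 249, 250, 253, 253, 248]  (not all equal)
t=19: [303, 300, 300, 305, 303, 300, 300, 305, 303, 300, 300, 305]  (not all equal)
t=20: [234, 237, 237, 232, 234, 237, 237, 232, 234, 237, 237, 232]  (not all equal)
t=21: [310, 313, 313, 308, 310, 313, 313, 308, 310, 313, 313, 308]  (not all equal)
t=22: [224, 221, 221, 226, 224, 221, 221, 226, 224, 221, 221, 226]  (not all equal)
t=23: [295, 292, 292, 297, 295, 292, 292, 297, 295, 292, 292, 297]  (not all equal)
t=24: [245, 248, 248, 243, 245, 248, 248, 243, 245, 248, 248, 243]  (not all equal)
t=25: [310, 307, 307, 312, 310, 307, 307, 312, 310, 307, 307, 312]  (not all equal)
t=26: [225, 228, 228, 223, 225, 228, 228, 223, 225, 228, 228, 223]  (not all equal)
t=27: [298, 301, 301, 296, 298, 301, 301, 296, 298, 301, 301, 296]  (not all equal)
t=28: [240, 237, 237, 242, 240, 237, 237, 242, 240, 237, 237, 242]  (not all equal)
t=29: [317, 314, 314, 315, 317, 314, 314, 315, 317, 314, 314, 315]  (not all equal)
t=30: [215, 218, 218, 217, 215, 218, 218, 217, 215, 218, 218, 217]  (not all equal)
t=31: [284, 287, 287, 286, 284, 287, 287, 286, 284, 287, 287, 286]  (not all equal)
t=32: [258, 255, 255, 257, 258, 255, 255, 257, 258, 255, 255, 257]  (not all equal)
t=33: [294, 297, 297, 295, 294, 297, 297, 295, 294, 297, 297, 295]  (not all equal)
t=34: [245, 242, 242, 244, 245, 242, 242, 244, 245, 242, 242, 244]  (not all equal)
t=35: [311, 314, 314, 312, 311, 314, 314, 312, 311, 314, 314, 312]  (not all equal)
t=36: [222, 219, 219, 221, 222, 219, 219, 221, 222, 219, 219, 221]  (not all equal)
t=37: [293, 290, 290, 292, 293, 290, 290, 292, 293, 290, 290, 292]  (not all equal)
t=38: [247, 250, 250, 249, 247, 250, 250, 249, 247, 250, 250, 249]  (not all equal)
t=39: [307, 304, 304, 306, 307, 304, 304, 306, 307, 304, 304, 306]  (not all equal)
t=40: [229, 232, 232, 230, 229, 232, 232, 230, 229, 232, 232, 230]  (not all equal)
t=41: [303, 306, 306, 304, 303, 306, 306, 304, 303, 306, 306, 304]  (not all equal)
t=42: [233, 230, 230, 232, 233, 230, 230, 232, 233, 230, 230, 232]  (not all equal)
t=43: [307, 304, 304, 306, 307, 304, 304, 306, 307, 304, 304, 306]  (not all equal)

Answer: never
Key observation: The state at step 39 reappears at step 43 — the system is in a cycle of period 4 from step 39 on.  No step 0..43 is synchronized, and the cycle repeats forever, so no step up to 80 (or ever) has all nodes equal.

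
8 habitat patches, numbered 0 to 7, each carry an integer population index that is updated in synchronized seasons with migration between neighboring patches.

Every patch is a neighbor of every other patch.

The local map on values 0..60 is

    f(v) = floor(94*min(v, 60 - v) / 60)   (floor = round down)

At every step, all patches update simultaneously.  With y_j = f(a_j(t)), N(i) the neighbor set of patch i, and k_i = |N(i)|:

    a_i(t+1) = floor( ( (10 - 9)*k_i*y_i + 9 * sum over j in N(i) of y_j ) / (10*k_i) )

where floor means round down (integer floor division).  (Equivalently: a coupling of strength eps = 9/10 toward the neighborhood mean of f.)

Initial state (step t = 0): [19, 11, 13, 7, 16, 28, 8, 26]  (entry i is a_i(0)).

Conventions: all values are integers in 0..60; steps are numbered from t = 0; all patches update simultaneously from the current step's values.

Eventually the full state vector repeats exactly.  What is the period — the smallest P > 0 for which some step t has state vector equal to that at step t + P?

Answer: 2
Key observation: The state at step 2, [36, 36, 36, 36, 36, 36, 36, 36], reappears at step 4 — and no state repeats earlier — so the cycle the system enters has period 2.

Derivation:
t=0: [19, 11, 13, 7, 16, 28, 8, 26]
t=1: [24, 24, 24, 24, 24, 23, 24, 24]
t=2: [36, 36, 36, 36, 36, 36, 36, 36]
t=3: [37, 37, 37, 37, 37, 37, 37, 37]
t=4: [36, 36, 36, 36, 36, 36, 36, 36]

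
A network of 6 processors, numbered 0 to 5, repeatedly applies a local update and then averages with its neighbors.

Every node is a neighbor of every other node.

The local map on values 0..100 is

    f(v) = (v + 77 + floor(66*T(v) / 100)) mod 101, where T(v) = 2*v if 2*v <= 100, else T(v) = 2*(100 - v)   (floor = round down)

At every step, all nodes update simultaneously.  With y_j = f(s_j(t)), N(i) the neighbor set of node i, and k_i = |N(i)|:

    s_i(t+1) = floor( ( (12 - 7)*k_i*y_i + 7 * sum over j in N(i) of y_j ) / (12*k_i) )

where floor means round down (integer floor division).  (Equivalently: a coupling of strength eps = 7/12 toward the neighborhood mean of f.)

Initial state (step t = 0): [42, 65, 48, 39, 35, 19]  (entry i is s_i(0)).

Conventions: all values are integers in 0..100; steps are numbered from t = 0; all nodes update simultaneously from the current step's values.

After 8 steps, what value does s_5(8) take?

Simulating step by step:
t=0: [42, 65, 48, 39, 35, 19]
t=1: [67, 71, 71, 65, 62, 51]
t=2: [86, 86, 86, 87, 87, 88]
t=3: [79, 79, 79, 79, 79, 79]
t=4: [82, 82, 82, 82, 82, 82]
t=5: [81, 81, 81, 81, 81, 81]
t=6: [82, 82, 82, 82, 82, 82]
t=7: [81, 81, 81, 81, 81, 81]
t=8: [82, 82, 82, 82, 82, 82]

Answer: s_5(8) = 82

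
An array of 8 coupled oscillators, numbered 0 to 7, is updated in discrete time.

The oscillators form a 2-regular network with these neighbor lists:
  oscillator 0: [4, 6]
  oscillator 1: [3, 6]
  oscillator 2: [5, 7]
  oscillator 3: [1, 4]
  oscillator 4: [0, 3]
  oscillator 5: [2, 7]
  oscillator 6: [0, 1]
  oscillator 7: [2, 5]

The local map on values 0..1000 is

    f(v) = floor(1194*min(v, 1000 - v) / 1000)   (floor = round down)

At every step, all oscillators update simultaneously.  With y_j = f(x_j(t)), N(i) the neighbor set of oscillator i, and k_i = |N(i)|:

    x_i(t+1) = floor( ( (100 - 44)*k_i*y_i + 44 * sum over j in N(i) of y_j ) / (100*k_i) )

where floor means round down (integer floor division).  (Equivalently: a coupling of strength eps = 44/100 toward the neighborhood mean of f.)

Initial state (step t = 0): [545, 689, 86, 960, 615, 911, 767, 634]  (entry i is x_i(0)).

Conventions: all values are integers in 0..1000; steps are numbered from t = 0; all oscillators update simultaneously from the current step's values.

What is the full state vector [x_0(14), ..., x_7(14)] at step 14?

Simulating step by step:
t=0: [545, 689, 86, 960, 615, 911, 767, 634]
t=1: [466, 279, 176, 208, 386, 177, 356, 290]
t=2: [506, 334, 240, 313, 434, 240, 433, 286]
t=3: [557, 418, 298, 410, 501, 298, 506, 316]
t=4: [556, 516, 359, 514, 556, 359, 555, 367]
t=5: [530, 567, 430, 568, 541, 430, 540, 433]
t=6: [555, 523, 513, 522, 543, 513, 544, 515]
t=7: [536, 563, 580, 564, 547, 580, 546, 579]
t=8: [548, 525, 501, 524, 538, 501, 540, 501]
t=9: [543, 563, 595, 564, 552, 595, 550, 595]
t=10: [540, 524, 483, 523, 533, 483, 535, 483]
t=11: [552, 565, 576, 566, 557, 576, 556, 576]
t=12: [531, 521, 506, 520, 527, 506, 528, 506]
t=13: [560, 569, 589, 570, 564, 589, 563, 589]
t=14: [523, 515, 490, 514, 519, 490, 520, 490]

Answer: [523, 515, 490, 514, 519, 490, 520, 490]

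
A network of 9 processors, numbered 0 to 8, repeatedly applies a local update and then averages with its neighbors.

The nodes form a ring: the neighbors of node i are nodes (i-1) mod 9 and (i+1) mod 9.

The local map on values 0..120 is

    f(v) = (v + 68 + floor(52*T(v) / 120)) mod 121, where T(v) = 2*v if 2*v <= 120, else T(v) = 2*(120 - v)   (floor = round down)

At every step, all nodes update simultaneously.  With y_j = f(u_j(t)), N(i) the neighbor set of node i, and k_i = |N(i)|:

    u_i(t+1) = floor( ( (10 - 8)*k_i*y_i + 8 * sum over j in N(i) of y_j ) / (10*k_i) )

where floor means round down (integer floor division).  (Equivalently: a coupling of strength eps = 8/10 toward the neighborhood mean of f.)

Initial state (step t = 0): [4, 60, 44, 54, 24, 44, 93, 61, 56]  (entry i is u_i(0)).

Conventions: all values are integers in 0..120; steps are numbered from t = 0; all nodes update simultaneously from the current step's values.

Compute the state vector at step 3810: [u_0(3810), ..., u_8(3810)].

Simulating step by step:
t=0: [4, 60, 44, 54, 24, 44, 93, 61, 56]
t=1: [59, 53, 48, 65, 52, 75, 47, 57, 63]
t=2: [53, 46, 48, 43, 56, 43, 52, 47, 55]
t=3: [41, 38, 30, 40, 31, 43, 33, 44, 41]
t=4: [20, 13, 15, 7, 20, 10, 24, 18, 25]
t=5: [103, 98, 88, 96, 87, 104, 97, 110, 105]
t=6: [64, 63, 63, 62, 63, 62, 64, 64, 64]
t=7: [59, 59, 59, 59, 59, 59, 59, 59, 59]
t=8: [57, 57, 57, 57, 57, 57, 57, 57, 57]
t=9: [53, 53, 53, 53, 53, 53, 53, 53, 53]
t=10: [45, 45, 45, 45, 45, 45, 45, 45, 45]
t=11: [31, 31, 31, 31, 31, 31, 31, 31, 31]
t=12: [4, 4, 4, 4, 4, 4, 4, 4, 4]
t=13: [75, 75, 75, 75, 75, 75, 75, 75, 75]
t=14: [61, 61, 61, 61, 61, 61, 61, 61, 61]
t=15: [59, 59, 59, 59, 59, 59, 59, 59, 59]

Answer: [45, 45, 45, 45, 45, 45, 45, 45, 45]
Key observation: The state at step 7, [59, 59, 59, 59, 59, 59, 59, 59, 59], reappears at step 15: the system is in a cycle of period 8 from step 7 on.  Therefore the state at step 3810 equals the state at step 7 + ((3810 - 7) mod 8) = 10, which is [45, 45, 45, 45, 45, 45, 45, 45, 45].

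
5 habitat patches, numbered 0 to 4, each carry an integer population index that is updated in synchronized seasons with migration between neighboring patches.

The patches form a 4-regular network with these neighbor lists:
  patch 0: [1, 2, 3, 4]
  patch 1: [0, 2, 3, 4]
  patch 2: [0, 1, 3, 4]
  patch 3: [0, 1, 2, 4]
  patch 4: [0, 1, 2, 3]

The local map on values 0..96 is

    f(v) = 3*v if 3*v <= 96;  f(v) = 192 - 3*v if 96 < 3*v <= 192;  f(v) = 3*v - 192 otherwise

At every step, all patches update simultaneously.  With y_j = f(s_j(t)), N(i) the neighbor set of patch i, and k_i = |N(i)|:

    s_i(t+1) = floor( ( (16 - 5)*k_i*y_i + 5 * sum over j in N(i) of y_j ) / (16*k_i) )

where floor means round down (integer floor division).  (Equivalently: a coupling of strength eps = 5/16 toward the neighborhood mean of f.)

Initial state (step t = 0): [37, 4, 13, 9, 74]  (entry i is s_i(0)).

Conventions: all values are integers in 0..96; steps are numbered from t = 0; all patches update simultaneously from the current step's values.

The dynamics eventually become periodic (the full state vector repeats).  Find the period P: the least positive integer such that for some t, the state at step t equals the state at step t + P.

Simulating step by step:
t=0: [37, 4, 13, 9, 74]
t=1: [64, 22, 38, 31, 33]
t=2: [25, 66, 73, 82, 82]
t=3: [62, 20, 33, 49, 49]
t=4: [23, 56, 76, 46, 46]
t=5: [60, 33, 40, 51, 51]
t=6: [27, 76, 63, 43, 43]
t=7: [68, 41, 21, 57, 57]
t=8: [21, 56, 52, 27, 27]
t=9: [60, 36, 44, 71, 71]
t=10: [22, 66, 52, 28, 28]
t=11: [61, 25, 43, 72, 72]
t=12: [20, 60, 53, 29, 29]
t=13: [58, 29, 41, 74, 74]
t=14: [29, 71, 60, 36, 36]
t=15: [75, 35, 29, 73, 73]
t=16: [40, 73, 73, 36, 36]
t=17: [66, 39, 39, 74, 74]
t=18: [20, 62, 62, 35, 35]
t=19: [55, 22, 22, 72, 72]
t=20: [32, 56, 56, 30, 30]
t=21: [83, 39, 39, 80, 80]
t=22: [58, 69, 69, 52, 52]
t=23: [20, 18, 18, 31, 31]
t=24: [64, 60, 60, 84, 84]
t=25: [11, 18, 18, 47, 47]
t=26: [39, 51, 51, 50, 50]
t=27: [64, 42, 42, 44, 44]
t=28: [19, 59, 59, 56, 56]
t=29: [45, 19, 19, 25, 25]
t=30: [59, 59, 59, 70, 70]
t=31: [15, 15, 15, 17, 17]
t=32: [45, 45, 45, 49, 49]
t=33: [55, 55, 55, 47, 47]
t=34: [30, 30, 30, 45, 45]
t=35: [84, 84, 84, 64, 64]
t=36: [50, 50, 50, 14, 14]
t=37: [42, 42, 42, 42, 42]
t=38: [66, 66, 66, 66, 66]
t=39: [6, 6, 6, 6, 6]
t=40: [18, 18, 18, 18, 18]
t=41: [54, 54, 54, 54, 54]
t=42: [30, 30, 30, 30, 30]
t=43: [90, 90, 90, 90, 90]
t=44: [78, 78, 78, 78, 78]
t=45: [42, 42, 42, 42, 42]

Answer: 8
Key observation: The state at step 37, [42, 42, 42, 42, 42], reappears at step 45 — and no state repeats earlier — so the cycle the system enters has period 8.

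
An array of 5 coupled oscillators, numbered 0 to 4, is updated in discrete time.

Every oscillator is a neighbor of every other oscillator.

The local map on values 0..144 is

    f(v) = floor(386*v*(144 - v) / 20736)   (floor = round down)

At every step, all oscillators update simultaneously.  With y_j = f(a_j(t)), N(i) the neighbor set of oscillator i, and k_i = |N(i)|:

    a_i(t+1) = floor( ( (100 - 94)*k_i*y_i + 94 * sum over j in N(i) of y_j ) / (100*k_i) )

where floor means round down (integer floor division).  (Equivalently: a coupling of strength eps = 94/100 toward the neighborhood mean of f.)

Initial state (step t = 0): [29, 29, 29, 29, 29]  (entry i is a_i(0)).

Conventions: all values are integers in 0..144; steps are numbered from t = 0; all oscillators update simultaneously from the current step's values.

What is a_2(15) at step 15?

Simulating step by step:
t=0: [29, 29, 29, 29, 29]
t=1: [62, 62, 62, 62, 62]
t=2: [94, 94, 94, 94, 94]
t=3: [87, 87, 87, 87, 87]
t=4: [92, 92, 92, 92, 92]
t=5: [89, 89, 89, 89, 89]
t=6: [91, 91, 91, 91, 91]
t=7: [89, 89, 89, 89, 89]
t=8: [91, 91, 91, 91, 91]
t=9: [89, 89, 89, 89, 89]
t=10: [91, 91, 91, 91, 91]
t=11: [89, 89, 89, 89, 89]
t=12: [91, 91, 91, 91, 91]
t=13: [89, 89, 89, 89, 89]
t=14: [91, 91, 91, 91, 91]
t=15: [89, 89, 89, 89, 89]

Answer: a_2(15) = 89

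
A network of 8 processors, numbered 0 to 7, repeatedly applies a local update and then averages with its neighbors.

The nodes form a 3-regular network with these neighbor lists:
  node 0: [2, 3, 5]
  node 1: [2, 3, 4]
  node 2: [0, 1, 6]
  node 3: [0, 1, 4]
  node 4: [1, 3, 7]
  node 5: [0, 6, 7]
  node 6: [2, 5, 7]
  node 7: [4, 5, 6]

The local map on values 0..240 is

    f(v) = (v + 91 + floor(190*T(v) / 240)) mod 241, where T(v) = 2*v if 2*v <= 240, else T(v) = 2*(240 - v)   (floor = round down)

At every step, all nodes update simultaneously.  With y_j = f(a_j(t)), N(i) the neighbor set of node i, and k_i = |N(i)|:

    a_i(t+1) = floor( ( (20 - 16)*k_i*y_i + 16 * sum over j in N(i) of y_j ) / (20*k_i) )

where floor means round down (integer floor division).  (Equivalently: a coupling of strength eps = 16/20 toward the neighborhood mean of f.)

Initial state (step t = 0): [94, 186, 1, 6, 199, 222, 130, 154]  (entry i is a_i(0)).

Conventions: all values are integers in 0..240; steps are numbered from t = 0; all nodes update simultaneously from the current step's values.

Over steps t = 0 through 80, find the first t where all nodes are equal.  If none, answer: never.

Simulating step by step:
t=0: [94, 186, 1, 6, 199, 222, 130, 154]  (not all equal)
t=1: [98, 107, 116, 108, 120, 122, 119, 125]  (not all equal)
t=2: [136, 142, 132, 129, 141, 142, 155, 158]  (not all equal)
t=3: [151, 150, 146, 149, 146, 143, 144, 142]  (not all equal)
t=4: [143, 143, 143, 142, 144, 144, 145, 145]  (not all equal)
t=5: [146, 146, 145, 146, 146, 145, 145, 145]  (not all equal)
t=6: [144, 144, 144, 144, 144, 144, 145, 144]  (not all equal)
t=7: [146, 146, 145, 146, 146, 145, 145, 145]  (not all equal)

Answer: never
Key observation: The state at step 5 reappears at step 7 — the system is in a cycle of period 2 from step 5 on.  No step 0..7 is synchronized, and the cycle repeats forever, so no step up to 80 (or ever) has all nodes equal.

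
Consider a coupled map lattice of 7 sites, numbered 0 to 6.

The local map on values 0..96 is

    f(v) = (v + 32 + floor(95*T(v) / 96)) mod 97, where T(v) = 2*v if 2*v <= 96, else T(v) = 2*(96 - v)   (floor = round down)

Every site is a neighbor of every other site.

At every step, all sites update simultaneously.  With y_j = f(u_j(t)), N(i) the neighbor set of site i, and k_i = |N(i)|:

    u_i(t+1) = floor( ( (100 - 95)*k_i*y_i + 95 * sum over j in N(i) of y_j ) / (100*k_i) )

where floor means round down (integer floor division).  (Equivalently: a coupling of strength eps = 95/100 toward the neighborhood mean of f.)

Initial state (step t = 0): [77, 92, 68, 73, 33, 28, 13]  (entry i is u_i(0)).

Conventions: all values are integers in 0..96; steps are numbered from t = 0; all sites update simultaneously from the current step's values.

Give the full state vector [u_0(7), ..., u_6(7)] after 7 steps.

Answer: [58, 58, 58, 58, 58, 58, 58]

Derivation:
t=0: [77, 92, 68, 73, 33, 28, 13]
t=1: [44, 46, 43, 44, 46, 47, 42]
t=2: [67, 67, 68, 67, 67, 66, 68]
t=3: [58, 58, 58, 58, 58, 58, 58]
t=4: [68, 68, 68, 68, 68, 68, 68]
t=5: [58, 58, 58, 58, 58, 58, 58]
t=6: [68, 68, 68, 68, 68, 68, 68]
t=7: [58, 58, 58, 58, 58, 58, 58]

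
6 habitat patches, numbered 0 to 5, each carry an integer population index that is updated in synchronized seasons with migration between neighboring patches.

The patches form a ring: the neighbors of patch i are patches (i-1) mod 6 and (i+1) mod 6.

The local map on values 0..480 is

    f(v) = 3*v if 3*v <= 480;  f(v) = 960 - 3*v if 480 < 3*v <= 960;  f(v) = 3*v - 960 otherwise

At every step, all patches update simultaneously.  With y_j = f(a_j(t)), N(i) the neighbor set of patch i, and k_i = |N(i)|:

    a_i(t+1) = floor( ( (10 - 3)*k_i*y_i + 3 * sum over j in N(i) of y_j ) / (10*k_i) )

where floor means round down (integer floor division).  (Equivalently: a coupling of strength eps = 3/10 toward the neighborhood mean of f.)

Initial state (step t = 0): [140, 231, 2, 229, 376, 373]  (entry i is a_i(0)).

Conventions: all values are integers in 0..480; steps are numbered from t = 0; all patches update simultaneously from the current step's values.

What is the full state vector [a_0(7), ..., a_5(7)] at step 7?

Answer: [268, 349, 176, 156, 56, 61]

Derivation:
t=0: [140, 231, 2, 229, 376, 373]
t=1: [357, 250, 85, 217, 182, 199]
t=2: [163, 201, 256, 316, 390, 332]
t=3: [388, 349, 189, 68, 154, 127]
t=4: [213, 150, 318, 271, 411, 366]
t=5: [312, 364, 93, 144, 233, 185]
t=6: [97, 137, 279, 383, 308, 326]
t=7: [268, 349, 176, 156, 56, 61]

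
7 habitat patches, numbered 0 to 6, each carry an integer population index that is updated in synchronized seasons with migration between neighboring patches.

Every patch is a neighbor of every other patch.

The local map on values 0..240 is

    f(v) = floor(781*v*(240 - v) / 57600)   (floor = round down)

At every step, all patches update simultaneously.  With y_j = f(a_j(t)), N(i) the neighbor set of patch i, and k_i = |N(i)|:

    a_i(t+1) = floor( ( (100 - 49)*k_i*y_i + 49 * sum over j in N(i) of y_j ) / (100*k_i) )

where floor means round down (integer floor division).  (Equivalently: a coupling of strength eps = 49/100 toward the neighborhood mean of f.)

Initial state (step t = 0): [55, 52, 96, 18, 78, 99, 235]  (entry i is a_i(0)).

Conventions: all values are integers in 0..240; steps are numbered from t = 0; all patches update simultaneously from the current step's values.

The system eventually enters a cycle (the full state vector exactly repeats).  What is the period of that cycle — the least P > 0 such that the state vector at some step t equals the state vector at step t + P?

Simulating step by step:
t=0: [55, 52, 96, 18, 78, 99, 235]
t=1: [130, 128, 152, 95, 145, 153, 78]
t=2: [188, 188, 182, 185, 185, 182, 178]
t=3: [136, 136, 140, 138, 138, 140, 143]
t=4: [190, 190, 189, 189, 189, 189, 188]
t=5: [128, 128, 129, 129, 129, 129, 130]
t=6: [193, 193, 193, 193, 193, 193, 193]
t=7: [122, 122, 122, 122, 122, 122, 122]
t=8: [195, 195, 195, 195, 195, 195, 195]
t=9: [118, 118, 118, 118, 118, 118, 118]
t=10: [195, 195, 195, 195, 195, 195, 195]

Answer: 2
Key observation: The state at step 8, [195, 195, 195, 195, 195, 195, 195], reappears at step 10 — and no state repeats earlier — so the cycle the system enters has period 2.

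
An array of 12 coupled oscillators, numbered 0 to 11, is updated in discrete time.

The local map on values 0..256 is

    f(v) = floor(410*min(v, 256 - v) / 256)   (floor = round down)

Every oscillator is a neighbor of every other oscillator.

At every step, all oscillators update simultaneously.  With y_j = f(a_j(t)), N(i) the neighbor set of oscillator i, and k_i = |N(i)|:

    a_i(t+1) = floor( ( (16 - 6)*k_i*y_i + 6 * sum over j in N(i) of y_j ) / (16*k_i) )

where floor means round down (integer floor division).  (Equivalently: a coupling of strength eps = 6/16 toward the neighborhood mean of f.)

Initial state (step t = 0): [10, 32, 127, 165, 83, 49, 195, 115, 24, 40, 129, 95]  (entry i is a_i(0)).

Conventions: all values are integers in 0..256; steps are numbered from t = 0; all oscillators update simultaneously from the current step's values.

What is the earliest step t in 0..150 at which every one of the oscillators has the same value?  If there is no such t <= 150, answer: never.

Answer: never
Key observation: The state at step 26 reappears at step 33 — the system is in a cycle of period 7 from step 26 on.  No step 0..33 is synchronized, and the cycle repeats forever, so no step up to 150 (or ever) has all oscillators equal.

Derivation:
t=0: [10, 32, 127, 165, 83, 49, 195, 115, 24, 40, 129, 95]  (not all equal)
t=1: [55, 76, 166, 132, 124, 92, 103, 155, 68, 84, 166, 136]  (not all equal)
t=2: [113, 132, 146, 178, 178, 148, 158, 156, 125, 140, 146, 174]  (not all equal)
t=3: [173, 184, 171, 140, 140, 169, 159, 162, 185, 176, 171, 144]  (not all equal)
t=4: [137, 127, 140, 169, 169, 141, 151, 148, 126, 135, 140, 165]  (not all equal)
t=5: [184, 191, 181, 153, 153, 180, 171, 173, 190, 185, 181, 157]  (not all equal)
t=6: [120, 114, 123, 149, 149, 124, 133, 130, 114, 119, 123, 146]  (not all equal)
t=7: [190, 184, 192, 177, 177, 193, 192, 195, 184, 189, 192, 180]  (not all equal)
t=8: [106, 112, 105, 119, 119, 104, 105, 102, 112, 108, 105, 116]  (not all equal)
t=9: [171, 177, 170, 183, 183, 169, 170, 167, 177, 173, 170, 180]  (not all equal)
t=10: [133, 127, 134, 121, 121, 135, 134, 137, 127, 131, 134, 124]  (not all equal)
t=11: [196, 200, 195, 194, 194, 194, 195, 192, 200, 198, 195, 197]  (not all equal)
t=12: [95, 91, 96, 97, 97, 97, 96, 99, 91, 93, 96, 94]  (not all equal)
t=13: [151, 147, 152, 153, 153, 153, 152, 155, 147, 149, 152, 150]  (not all equal)
t=14: [167, 171, 166, 165, 165, 165, 166, 163, 171, 169, 166, 168]  (not all equal)
t=15: [142, 138, 143, 143, 143, 143, 143, 145, 138, 140, 143, 140]  (not all equal)
t=16: [182, 185, 180, 180, 180, 180, 180, 179, 185, 183, 180, 183]  (not all equal)
t=17: [118, 115, 120, 120, 120, 120, 120, 121, 115, 117, 120, 117]  (not all equal)
t=18: [188, 186, 191, 191, 191, 191, 191, 191, 186, 188, 191, 188]  (not all equal)
t=19: [107, 109, 104, 104, 104, 104, 104, 104, 109, 107, 104, 107]  (not all equal)
t=20: [170, 171, 167, 167, 167, 167, 167, 167, 171, 170, 167, 170]  (not all equal)
t=21: [138, 137, 141, 141, 141, 141, 141, 141, 137, 138, 141, 138]  (not all equal)
t=22: [187, 188, 184, 184, 184, 184, 184, 184, 188, 187, 184, 187]  (not all equal)
t=23: [111, 109, 114, 114, 114, 114, 114, 114, 109, 111, 114, 111]  (not all equal)
t=24: [177, 176, 180, 180, 180, 180, 180, 180, 176, 177, 180, 177]  (not all equal)
t=25: [124, 126, 121, 121, 121, 121, 121, 121, 126, 124, 121, 124]  (not all equal)
t=26: [197, 198, 194, 194, 194, 194, 194, 194, 198, 197, 194, 197]  (not all equal)
t=27: [95, 93, 98, 98, 98, 98, 98, 98, 93, 95, 98, 95]  (not all equal)
t=28: [152, 150, 155, 155, 155, 155, 155, 155, 150, 152, 155, 152]  (not all equal)
t=29: [165, 166, 162, 162, 162, 162, 162, 162, 166, 165, 162, 165]  (not all equal)
t=30: [146, 145, 149, 149, 149, 149, 149, 149, 145, 146, 149, 146]  (not all equal)
t=31: [174, 175, 171, 171, 171, 171, 171, 171, 175, 174, 171, 174]  (not all equal)
t=32: [132, 130, 135, 135, 135, 135, 135, 135, 130, 132, 135, 132]  (not all equal)
t=33: [197, 198, 194, 194, 194, 194, 194, 194, 198, 197, 194, 197]  (not all equal)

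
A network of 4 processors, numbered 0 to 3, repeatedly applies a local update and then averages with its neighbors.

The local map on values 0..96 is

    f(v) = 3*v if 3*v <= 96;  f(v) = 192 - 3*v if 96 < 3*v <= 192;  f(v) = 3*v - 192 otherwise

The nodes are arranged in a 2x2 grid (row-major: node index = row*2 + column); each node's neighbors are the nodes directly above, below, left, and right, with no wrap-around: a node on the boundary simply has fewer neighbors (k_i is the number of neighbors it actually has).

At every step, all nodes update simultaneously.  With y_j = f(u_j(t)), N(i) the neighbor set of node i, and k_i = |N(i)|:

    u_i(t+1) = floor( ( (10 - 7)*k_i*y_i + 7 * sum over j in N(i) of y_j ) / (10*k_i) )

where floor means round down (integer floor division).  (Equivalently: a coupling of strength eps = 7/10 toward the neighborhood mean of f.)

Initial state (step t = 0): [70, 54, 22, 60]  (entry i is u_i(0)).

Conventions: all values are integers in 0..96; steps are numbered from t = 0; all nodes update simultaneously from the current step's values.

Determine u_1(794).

Answer: u_1(794) = 78
Key observation: The state at step 26, [26, 36, 36, 26], reappears at step 36: the system is in a cycle of period 10 from step 26 on.  Therefore the state at step 794 equals the state at step 26 + ((794 - 26) mod 10) = 34, which is [86, 78, 78, 86].

Derivation:
t=0: [70, 54, 22, 60]
t=1: [39, 19, 30, 37]
t=2: [73, 71, 81, 75]
t=3: [33, 27, 36, 35]
t=4: [85, 87, 88, 83]
t=5: [68, 62, 63, 66]
t=6: [6, 8, 7, 4]
t=7: [21, 17, 16, 19]
t=8: [53, 57, 56, 51]
t=9: [25, 31, 32, 27]
t=10: [88, 82, 83, 90]
t=11: [60, 68, 69, 62]
t=12: [13, 9, 10, 11]
t=13: [31, 33, 34, 29]
t=14: [91, 90, 90, 90]
t=15: [78, 79, 79, 78]
t=16: [44, 42, 42, 44]
t=17: [64, 61, 61, 64]
t=18: [6, 2, 2, 6]
t=19: [9, 14, 14, 9]
t=20: [37, 31, 31, 37]
t=21: [89, 84, 84, 89]
t=22: [64, 70, 70, 64]
t=23: [12, 5, 5, 12]
t=24: [21, 29, 29, 21]
t=25: [79, 70, 70, 79]
t=26: [26, 36, 36, 26]
t=27: [82, 79, 79, 82]
t=28: [47, 51, 51, 47]
t=29: [42, 47, 47, 42]
t=30: [55, 61, 61, 55]
t=31: [14, 21, 21, 14]
t=32: [56, 48, 48, 56]
t=33: [40, 31, 31, 40]
t=34: [86, 78, 78, 86]
t=35: [49, 58, 58, 49]
t=36: [26, 36, 36, 26]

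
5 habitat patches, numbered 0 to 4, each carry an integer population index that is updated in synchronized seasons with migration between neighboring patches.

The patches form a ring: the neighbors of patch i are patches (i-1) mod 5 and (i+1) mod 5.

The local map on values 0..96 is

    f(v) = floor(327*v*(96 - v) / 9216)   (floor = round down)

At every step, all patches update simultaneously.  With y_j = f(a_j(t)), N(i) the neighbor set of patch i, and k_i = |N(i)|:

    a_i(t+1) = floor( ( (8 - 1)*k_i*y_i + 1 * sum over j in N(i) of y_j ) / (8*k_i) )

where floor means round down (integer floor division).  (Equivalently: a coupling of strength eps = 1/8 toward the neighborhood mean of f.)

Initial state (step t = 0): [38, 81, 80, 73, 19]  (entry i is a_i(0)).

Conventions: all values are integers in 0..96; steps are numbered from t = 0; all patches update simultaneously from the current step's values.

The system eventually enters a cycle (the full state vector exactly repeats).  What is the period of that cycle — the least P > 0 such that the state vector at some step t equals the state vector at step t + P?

Simulating step by step:
t=0: [38, 81, 80, 73, 19]
t=1: [74, 45, 45, 57, 53]
t=2: [59, 79, 80, 78, 78]
t=3: [73, 48, 45, 48, 50]
t=4: [61, 79, 81, 81, 79]
t=5: [71, 48, 43, 43, 48]
t=6: [64, 79, 80, 80, 79]
t=7: [68, 48, 45, 45, 48]
t=8: [68, 80, 81, 81, 80]
t=9: [64, 46, 43, 43, 46]
t=10: [73, 80, 80, 80, 80]
t=11: [57, 45, 45, 45, 45]
t=12: [78, 80, 81, 81, 80]
t=13: [48, 45, 43, 43, 45]
t=14: [81, 80, 80, 80, 80]
t=15: [43, 44, 45, 45, 44]
t=16: [80, 80, 81, 81, 80]
t=17: [45, 44, 43, 43, 44]
t=18: [81, 80, 80, 80, 80]

Answer: 4
Key observation: The state at step 14, [81, 80, 80, 80, 80], reappears at step 18 — and no state repeats earlier — so the cycle the system enters has period 4.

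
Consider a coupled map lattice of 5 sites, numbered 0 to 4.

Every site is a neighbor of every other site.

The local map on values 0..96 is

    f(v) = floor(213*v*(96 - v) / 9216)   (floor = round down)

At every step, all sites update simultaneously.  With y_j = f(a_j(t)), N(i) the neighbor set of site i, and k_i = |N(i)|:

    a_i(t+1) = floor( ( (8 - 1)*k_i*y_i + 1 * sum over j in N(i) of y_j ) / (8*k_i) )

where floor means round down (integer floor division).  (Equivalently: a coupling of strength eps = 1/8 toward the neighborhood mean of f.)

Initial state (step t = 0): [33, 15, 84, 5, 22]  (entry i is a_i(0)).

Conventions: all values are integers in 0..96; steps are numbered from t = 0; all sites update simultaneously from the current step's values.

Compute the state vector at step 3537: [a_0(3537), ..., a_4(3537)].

Answer: [52, 52, 52, 52, 52]
Key observation: The state at step 4, [52, 52, 52, 52, 52], reappears at step 5: the system is in a cycle of period 1 from step 4 on.  Therefore the state at step 3537 equals the state at step 4 + ((3537 - 4) mod 1) = 4, which is [52, 52, 52, 52, 52].

Derivation:
t=0: [33, 15, 84, 5, 22]
t=1: [45, 28, 23, 13, 35]
t=2: [51, 43, 38, 26, 47]
t=3: [52, 51, 50, 43, 52]
t=4: [52, 52, 52, 52, 52]
t=5: [52, 52, 52, 52, 52]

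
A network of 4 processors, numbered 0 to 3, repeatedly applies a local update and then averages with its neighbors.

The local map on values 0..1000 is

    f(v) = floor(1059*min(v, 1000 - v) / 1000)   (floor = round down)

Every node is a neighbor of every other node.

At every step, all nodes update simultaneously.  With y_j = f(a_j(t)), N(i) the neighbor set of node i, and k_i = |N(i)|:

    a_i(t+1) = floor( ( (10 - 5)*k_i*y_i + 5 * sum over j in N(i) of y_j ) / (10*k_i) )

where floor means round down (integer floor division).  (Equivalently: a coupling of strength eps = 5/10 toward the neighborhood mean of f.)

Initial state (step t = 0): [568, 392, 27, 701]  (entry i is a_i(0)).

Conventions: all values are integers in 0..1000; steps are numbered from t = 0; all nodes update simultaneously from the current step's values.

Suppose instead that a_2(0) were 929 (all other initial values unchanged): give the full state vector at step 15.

Answer: [510, 510, 510, 510]
Key observation: This trace re-runs the system from the modified initial state.

Derivation:
t=0: [568, 392, 929, 701]
t=1: [362, 348, 235, 315]
t=2: [349, 344, 304, 333]
t=3: [357, 355, 341, 351]
t=4: [373, 372, 367, 371]
t=5: [393, 392, 390, 392]
t=6: [415, 414, 414, 414]
t=7: [438, 438, 438, 438]
t=8: [463, 463, 463, 463]
t=9: [490, 490, 490, 490]
t=10: [518, 518, 518, 518]
t=11: [510, 510, 510, 510]
t=12: [518, 518, 518, 518]
t=13: [510, 510, 510, 510]
t=14: [518, 518, 518, 518]
t=15: [510, 510, 510, 510]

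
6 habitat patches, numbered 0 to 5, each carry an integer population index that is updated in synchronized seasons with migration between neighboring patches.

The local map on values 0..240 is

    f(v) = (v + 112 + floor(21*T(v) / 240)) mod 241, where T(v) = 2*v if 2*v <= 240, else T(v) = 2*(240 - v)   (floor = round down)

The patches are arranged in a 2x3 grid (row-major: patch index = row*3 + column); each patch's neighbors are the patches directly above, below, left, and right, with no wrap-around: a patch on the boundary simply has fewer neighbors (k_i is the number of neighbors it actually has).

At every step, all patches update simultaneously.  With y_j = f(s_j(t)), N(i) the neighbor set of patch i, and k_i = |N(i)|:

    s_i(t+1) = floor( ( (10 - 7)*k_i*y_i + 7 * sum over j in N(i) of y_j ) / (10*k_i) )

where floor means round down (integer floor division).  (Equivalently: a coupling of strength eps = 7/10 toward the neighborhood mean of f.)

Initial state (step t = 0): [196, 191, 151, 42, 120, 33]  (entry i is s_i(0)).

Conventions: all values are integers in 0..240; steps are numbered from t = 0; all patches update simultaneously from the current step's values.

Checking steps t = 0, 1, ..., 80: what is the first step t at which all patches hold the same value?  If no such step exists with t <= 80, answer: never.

Answer: 9
Key observation: Synchronization is absorbing here: once all patches are equal they stay equal, and step 9 is the first all-equal step.

Derivation:
t=0: [196, 191, 151, 42, 120, 33]  (not all equal)
t=1: [103, 49, 88, 78, 92, 62]  (not all equal)
t=2: [200, 206, 188, 219, 195, 207]  (not all equal)
t=3: [84, 75, 78, 80, 82, 74]  (not all equal)
t=4: [205, 204, 200, 208, 203, 203]  (not all equal)
t=5: [82, 80, 79, 81, 81, 79]  (not all equal)
t=6: [206, 206, 204, 207, 206, 205]  (not all equal)
t=7: [82, 81, 81, 82, 82, 81]  (not all equal)
t=8: [207, 207, 207, 208, 207, 207]  (not all equal)
t=9: [83, 83, 83, 83, 83, 83]  (all equal)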